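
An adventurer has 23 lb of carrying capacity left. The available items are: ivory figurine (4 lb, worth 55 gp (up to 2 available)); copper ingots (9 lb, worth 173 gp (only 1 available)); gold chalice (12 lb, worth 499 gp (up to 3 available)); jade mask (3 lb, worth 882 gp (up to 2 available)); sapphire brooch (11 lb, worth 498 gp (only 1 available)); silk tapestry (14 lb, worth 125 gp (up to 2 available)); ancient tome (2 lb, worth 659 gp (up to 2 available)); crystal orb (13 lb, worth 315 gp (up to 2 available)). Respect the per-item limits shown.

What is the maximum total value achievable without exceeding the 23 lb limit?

Filling by ratio: 2×jade mask + sapphire brooch + 2×ancient tome for 3580, with 2 lb left unused.
The 11 lb tied up in sapphire brooch is better spent on gold chalice — total rises to 3581 (22 lb).

3581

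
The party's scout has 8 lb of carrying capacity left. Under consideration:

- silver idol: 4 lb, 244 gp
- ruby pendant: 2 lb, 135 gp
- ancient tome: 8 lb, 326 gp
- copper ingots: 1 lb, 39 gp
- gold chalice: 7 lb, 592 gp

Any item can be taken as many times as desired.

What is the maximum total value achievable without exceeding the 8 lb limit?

Ranking by ratio (value/lb): gold chalice 84.57, ruby pendant 67.50, silver idol 61.00, ancient tome 40.75.
Copper ingots + gold chalice uses 8 of the 8 lb and totals 631.

631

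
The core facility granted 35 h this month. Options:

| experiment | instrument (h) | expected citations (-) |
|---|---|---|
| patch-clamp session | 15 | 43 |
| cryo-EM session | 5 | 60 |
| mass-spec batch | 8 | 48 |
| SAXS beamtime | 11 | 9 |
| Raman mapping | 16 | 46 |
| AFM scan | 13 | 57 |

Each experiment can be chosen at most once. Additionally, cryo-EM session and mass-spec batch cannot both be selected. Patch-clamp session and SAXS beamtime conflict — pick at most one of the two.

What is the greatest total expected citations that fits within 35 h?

163

Best packing: cryo-EM session + Raman mapping + AFM scan — 34 h, 163 total.
Next best is patch-clamp session + cryo-EM session + AFM scan at 160 (33 h) — short by 3.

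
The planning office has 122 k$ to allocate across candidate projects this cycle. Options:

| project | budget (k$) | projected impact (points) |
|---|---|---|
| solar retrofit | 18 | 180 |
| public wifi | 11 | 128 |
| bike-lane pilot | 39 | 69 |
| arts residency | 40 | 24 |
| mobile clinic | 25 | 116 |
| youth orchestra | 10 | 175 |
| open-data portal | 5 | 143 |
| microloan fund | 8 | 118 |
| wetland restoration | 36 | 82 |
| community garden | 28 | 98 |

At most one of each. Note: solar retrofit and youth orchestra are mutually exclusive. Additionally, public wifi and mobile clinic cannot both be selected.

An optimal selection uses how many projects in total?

6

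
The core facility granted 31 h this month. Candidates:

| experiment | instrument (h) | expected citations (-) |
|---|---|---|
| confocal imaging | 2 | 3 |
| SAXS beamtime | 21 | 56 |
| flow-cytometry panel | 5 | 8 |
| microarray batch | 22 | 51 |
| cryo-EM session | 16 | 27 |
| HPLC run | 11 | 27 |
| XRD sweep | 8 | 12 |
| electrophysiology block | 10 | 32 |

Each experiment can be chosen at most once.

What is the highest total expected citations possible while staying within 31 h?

88

Density check — electrophysiology block 3.20, SAXS beamtime 2.67, HPLC run 2.45, microarray batch 2.32 are the best per h.
Taking SAXS beamtime + electrophysiology block: 31 h used, 88 in expected citations.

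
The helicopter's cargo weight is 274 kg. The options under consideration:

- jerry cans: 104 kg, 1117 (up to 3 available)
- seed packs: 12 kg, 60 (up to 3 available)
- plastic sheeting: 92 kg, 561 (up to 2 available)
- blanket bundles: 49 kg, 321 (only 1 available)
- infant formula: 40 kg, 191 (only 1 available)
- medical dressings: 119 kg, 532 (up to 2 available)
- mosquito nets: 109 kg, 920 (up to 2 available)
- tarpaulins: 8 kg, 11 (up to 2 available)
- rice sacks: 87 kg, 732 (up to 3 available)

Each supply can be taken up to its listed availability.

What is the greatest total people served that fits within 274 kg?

The ratio ordering already packs tightly: 2×jerry cans + seed packs + blanket bundles, 269 kg, 2615.
No other feasible combination exceeds 2615.

2615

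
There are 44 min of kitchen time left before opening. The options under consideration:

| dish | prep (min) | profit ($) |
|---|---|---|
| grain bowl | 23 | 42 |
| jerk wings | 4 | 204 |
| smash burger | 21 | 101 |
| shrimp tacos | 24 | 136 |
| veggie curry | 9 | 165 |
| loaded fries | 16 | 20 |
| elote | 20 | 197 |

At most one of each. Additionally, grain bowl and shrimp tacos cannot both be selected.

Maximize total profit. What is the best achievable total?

566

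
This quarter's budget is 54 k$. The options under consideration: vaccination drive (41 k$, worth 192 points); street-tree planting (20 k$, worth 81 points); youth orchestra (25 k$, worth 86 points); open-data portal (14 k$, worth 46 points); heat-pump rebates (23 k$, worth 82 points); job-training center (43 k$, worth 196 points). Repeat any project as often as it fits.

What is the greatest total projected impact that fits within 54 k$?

Greedy by ratio would take vaccination drive: 41 k$ used, total 192.
Replace vaccination drive with 2×street-tree planting + open-data portal: the trade gains 16 net, giving 208 at 54 k$.
That's the maximum — no swap from here does better than 208.

208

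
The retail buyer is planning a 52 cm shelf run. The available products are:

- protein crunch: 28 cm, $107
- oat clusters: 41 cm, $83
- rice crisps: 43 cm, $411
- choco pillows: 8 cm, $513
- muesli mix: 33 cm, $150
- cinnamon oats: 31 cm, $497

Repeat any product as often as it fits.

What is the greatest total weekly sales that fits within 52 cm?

3078

Density check — choco pillows 64.12, cinnamon oats 16.03, rice crisps 9.56 are the best per cm.
Best packing: 6×choco pillows — 48 cm, 3078 total.
Nothing else within 52 cm beats 3078.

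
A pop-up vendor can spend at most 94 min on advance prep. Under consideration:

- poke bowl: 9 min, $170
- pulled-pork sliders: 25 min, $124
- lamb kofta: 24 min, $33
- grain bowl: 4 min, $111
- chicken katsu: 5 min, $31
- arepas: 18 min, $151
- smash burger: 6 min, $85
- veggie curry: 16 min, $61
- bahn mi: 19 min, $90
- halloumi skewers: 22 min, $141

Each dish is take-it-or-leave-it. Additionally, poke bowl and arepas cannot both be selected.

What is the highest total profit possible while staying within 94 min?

752

Taking poke bowl + pulled-pork sliders + grain bowl + chicken katsu + smash burger + bahn mi + halloumi skewers: 90 min used, 752 in profit.
An exhaustive check of the 1024 subsets confirms 752.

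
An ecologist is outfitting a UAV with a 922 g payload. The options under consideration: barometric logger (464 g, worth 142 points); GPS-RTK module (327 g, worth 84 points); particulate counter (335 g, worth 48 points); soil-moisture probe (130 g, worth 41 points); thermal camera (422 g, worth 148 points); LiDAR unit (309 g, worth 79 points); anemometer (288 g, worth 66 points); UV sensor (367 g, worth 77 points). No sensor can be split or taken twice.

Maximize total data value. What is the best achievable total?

Ranking by ratio (data value/g): thermal camera 0.35, soil-moisture probe 0.32, barometric logger 0.31, GPS-RTK module 0.26.
The ratio heuristic lands on GPS-RTK module + soil-moisture probe + thermal camera (273) but leaves 43 g idle.
Replace GPS-RTK module and soil-moisture probe with barometric logger: the trade gains 17 net, giving 290 at 886 g.
Runner-up GPS-RTK module + soil-moisture probe + thermal camera tops out at 273.

290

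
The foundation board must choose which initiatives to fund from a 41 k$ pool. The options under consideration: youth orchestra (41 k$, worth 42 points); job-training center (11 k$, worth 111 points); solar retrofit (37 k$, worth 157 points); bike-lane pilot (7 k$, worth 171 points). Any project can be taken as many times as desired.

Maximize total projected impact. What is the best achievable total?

855

By projected impact per k$: bike-lane pilot 24.43, job-training center 10.09, solar retrofit 4.24 lead.
The ratio ordering already packs tightly: 5×bike-lane pilot, 35 k$, 855.
That's the maximum — no swap from here does better than 855.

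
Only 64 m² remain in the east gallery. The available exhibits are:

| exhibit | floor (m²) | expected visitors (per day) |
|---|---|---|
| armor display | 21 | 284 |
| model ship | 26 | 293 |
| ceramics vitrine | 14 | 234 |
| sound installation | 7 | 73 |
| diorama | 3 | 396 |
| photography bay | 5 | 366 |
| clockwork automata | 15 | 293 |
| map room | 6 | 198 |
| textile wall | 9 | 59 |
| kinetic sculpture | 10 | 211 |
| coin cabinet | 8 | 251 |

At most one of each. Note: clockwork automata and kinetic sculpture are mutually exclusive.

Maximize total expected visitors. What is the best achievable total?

1811

Taking ceramics vitrine + sound installation + diorama + photography bay + clockwork automata + map room + coin cabinet: 58 m² used, 1811 in expected visitors.
Runner-up armor display + ceramics vitrine + sound installation + diorama + photography bay + map room + coin cabinet tops out at 1802.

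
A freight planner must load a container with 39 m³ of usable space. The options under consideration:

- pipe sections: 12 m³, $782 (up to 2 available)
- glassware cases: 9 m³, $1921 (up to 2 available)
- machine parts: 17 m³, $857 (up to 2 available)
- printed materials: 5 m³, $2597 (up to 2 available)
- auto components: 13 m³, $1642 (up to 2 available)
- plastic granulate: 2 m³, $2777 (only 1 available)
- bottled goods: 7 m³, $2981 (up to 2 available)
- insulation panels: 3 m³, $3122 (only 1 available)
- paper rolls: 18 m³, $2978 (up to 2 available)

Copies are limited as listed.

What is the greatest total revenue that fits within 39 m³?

Best packing: glassware cases + 2×printed materials + plastic granulate + 2×bottled goods + insulation panels — 38 m³, 18976 total.

18976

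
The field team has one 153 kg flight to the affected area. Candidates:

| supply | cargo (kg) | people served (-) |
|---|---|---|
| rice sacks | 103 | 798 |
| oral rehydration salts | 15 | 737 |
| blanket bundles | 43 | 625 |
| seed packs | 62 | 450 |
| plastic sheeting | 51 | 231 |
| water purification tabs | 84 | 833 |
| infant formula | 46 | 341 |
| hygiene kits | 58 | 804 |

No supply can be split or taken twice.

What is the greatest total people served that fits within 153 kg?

2195

Filling by ratio: oral rehydration salts + blanket bundles + hygiene kits for 2166, with 37 kg left unused.
Replace hygiene kits with water purification tabs: the trade gains 29 net, giving 2195 at 142 kg.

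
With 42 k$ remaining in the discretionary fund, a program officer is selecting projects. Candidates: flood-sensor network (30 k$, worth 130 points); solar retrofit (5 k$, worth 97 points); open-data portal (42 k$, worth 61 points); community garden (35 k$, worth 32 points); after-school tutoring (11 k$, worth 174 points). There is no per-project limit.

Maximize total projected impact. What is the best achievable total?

776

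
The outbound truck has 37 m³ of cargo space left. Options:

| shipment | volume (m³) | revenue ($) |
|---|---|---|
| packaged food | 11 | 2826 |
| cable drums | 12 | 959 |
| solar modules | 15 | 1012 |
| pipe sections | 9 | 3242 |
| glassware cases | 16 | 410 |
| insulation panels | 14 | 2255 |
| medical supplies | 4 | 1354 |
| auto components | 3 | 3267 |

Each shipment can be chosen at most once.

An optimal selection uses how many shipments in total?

Best achievable revenue is 11590.
One optimal bundle: packaged food + pipe sections + insulation panels + auto components (37 m³).
Every optimal selection uses 4 shipments.

4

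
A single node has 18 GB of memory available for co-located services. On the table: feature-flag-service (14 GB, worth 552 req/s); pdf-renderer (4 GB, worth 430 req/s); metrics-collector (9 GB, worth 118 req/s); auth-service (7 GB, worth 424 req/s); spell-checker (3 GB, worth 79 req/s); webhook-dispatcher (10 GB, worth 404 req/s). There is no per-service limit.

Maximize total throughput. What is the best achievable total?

By throughput per GB: pdf-renderer 107.50, auth-service 60.57, webhook-dispatcher 40.40 lead.
4×pdf-renderer uses 16 of the 18 GB and totals 1720.
No other feasible combination exceeds 1720.

1720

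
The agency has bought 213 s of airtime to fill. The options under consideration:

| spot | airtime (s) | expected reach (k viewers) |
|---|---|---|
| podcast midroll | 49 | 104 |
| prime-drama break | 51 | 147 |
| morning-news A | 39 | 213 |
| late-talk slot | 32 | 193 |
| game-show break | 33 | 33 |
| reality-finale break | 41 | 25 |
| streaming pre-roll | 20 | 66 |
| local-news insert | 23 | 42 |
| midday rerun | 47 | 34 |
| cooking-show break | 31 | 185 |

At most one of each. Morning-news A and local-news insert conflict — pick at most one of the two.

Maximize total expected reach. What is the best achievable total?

Density check — late-talk slot 6.03, cooking-show break 5.97, morning-news A 5.46, streaming pre-roll 3.30 are the best per s.
Best packing: podcast midroll + prime-drama break + morning-news A + late-talk slot + cooking-show break — 202 s, 842 total.

842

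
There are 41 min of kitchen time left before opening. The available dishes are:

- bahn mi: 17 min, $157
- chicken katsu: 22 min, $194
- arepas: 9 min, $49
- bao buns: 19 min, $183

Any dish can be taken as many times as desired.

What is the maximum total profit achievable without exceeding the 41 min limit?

377

Density check — bao buns 9.63, bahn mi 9.24, chicken katsu 8.82, arepas 5.44 are the best per min.
Filling by ratio: 2×bao buns for 366, with 3 min left unused.
Dropping bao buns frees 19 min; slotting in chicken katsu (22 min) lifts the total to 377 at 41 min.
Nothing else within 41 min beats 377.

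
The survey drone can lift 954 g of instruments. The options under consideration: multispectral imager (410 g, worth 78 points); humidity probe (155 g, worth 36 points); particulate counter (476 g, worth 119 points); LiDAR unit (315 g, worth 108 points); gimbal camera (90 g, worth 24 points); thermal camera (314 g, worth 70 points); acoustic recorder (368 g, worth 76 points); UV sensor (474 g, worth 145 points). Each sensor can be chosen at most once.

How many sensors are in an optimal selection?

3

The maximum data value within 954 g is 289.
One optimal bundle: humidity probe + LiDAR unit + UV sensor (944 g).
Any selection reaching 289 contains exactly 3 sensors.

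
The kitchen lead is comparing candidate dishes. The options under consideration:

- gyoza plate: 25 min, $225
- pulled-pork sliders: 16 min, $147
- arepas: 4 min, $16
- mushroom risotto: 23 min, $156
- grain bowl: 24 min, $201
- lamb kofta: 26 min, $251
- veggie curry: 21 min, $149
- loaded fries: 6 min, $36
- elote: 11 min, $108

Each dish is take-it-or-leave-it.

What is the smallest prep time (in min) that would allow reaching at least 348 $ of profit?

37

Look for the lowest-prep combination reaching 348.
Taking lamb kofta + elote gives 359 (≥ 348) for 37 min.
No combination under 37 min hits 348.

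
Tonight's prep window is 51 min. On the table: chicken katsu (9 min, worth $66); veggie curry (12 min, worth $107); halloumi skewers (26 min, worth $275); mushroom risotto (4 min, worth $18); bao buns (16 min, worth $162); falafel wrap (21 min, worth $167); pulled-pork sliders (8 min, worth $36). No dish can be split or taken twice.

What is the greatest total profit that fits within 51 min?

503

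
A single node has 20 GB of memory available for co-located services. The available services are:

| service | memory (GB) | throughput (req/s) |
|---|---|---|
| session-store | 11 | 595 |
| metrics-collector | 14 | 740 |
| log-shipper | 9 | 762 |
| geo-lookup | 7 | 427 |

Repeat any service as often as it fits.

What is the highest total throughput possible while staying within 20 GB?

Taking 2×log-shipper: 18 GB used, 1524 in throughput.
Every other selection either busts 20 GB or fails to beat 1524.

1524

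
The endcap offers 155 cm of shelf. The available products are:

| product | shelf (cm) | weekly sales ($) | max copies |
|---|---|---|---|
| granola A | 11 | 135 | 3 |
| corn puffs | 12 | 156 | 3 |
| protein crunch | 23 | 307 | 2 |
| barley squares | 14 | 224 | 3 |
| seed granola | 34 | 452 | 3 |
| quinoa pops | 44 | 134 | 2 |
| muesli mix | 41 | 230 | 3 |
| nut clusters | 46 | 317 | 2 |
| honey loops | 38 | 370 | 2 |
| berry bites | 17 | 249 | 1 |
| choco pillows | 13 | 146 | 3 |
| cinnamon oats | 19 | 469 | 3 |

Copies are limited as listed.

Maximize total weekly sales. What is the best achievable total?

2801

A density-first pass picks corn puffs + protein crunch + 3×barley squares + berry bites + 3×cinnamon oats — 2791 at 151 cm.
But 2×granola A + 3×barley squares + seed granola + 3×cinnamon oats fits in 155 cm and reaches 2801.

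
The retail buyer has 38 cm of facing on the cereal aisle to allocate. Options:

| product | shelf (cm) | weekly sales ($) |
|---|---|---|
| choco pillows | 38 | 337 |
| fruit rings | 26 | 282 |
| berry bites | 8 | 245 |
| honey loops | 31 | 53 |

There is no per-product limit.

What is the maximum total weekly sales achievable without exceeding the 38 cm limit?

Best packing: 4×berry bites — 32 cm, 980 total.

980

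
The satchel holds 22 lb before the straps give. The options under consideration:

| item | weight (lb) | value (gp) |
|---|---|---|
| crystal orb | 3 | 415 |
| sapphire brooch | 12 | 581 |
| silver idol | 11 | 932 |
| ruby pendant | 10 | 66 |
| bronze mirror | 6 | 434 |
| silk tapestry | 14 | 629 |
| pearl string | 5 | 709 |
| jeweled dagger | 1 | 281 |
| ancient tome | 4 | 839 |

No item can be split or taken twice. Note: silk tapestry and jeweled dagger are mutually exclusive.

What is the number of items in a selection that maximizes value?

Optimal total is 2761.
One optimal bundle: silver idol + pearl string + jeweled dagger + ancient tome (21 lb).
Any selection reaching 2761 contains exactly 4 items.

4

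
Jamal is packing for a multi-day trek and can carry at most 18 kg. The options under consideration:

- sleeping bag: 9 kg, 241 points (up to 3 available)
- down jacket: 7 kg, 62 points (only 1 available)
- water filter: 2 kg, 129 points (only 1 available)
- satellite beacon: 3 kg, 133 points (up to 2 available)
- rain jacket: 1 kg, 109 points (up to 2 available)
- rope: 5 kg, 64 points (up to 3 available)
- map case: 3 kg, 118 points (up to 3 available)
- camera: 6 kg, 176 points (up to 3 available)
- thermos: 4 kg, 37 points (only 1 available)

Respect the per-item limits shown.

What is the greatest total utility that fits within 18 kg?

858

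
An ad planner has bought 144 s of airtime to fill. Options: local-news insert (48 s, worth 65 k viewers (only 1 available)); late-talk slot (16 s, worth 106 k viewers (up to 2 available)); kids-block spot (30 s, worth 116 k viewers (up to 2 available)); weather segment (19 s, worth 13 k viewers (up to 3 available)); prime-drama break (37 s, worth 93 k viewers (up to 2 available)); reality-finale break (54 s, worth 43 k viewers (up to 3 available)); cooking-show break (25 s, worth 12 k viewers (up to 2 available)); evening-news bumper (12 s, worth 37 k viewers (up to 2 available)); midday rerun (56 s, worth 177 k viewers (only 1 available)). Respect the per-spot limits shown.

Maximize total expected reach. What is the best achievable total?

Density check — late-talk slot 6.62, kids-block spot 3.87, midday rerun 3.16 are the best per s.
Filling by ratio: 2×late-talk slot + 2×kids-block spot + weather segment + 2×evening-news bumper for 531, with 9 s left unused.
Dropping kids-block spot and weather segment frees 49 s; slotting in midday rerun (56 s) lifts the total to 579 at 142 s.

579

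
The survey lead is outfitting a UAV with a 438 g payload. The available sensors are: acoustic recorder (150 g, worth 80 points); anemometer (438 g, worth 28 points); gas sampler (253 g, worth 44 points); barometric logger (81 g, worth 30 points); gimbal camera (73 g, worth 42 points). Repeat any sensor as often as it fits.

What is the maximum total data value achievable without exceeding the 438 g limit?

252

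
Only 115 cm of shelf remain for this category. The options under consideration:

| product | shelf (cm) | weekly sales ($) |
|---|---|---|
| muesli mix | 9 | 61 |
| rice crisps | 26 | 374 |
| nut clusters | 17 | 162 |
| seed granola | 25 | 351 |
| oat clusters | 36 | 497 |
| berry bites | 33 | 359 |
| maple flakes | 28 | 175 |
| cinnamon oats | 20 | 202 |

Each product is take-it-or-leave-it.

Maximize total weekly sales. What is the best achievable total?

A density-first pass picks rice crisps + seed granola + oat clusters + cinnamon oats — 1424 at 107 cm.
The 20 cm tied up in cinnamon oats is better spent on muesli mix + nut clusters — total rises to 1445 (113 cm).

1445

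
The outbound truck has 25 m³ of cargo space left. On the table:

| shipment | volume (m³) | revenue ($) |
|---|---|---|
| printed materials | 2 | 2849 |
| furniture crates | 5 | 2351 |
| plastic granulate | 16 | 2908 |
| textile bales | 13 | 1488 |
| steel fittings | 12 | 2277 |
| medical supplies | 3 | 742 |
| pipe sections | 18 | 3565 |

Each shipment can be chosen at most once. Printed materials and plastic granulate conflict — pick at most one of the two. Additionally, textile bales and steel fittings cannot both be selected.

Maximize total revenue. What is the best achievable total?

8765

Greedy by ratio would take printed materials + furniture crates + steel fittings + medical supplies: 22 m³ used, total 8219.
Dropping steel fittings and medical supplies frees 15 m³; slotting in pipe sections (18 m³) lifts the total to 8765 at 25 m³.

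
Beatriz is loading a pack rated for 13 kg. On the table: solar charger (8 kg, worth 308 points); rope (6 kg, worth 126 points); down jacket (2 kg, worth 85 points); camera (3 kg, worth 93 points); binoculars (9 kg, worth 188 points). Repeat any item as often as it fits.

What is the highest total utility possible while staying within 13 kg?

Taking the top-ratio items first gives 6×down jacket for 510 (12 kg).
Dropping down jacket frees 2 kg; slotting in camera (3 kg) lifts the total to 518 at 13 kg.

518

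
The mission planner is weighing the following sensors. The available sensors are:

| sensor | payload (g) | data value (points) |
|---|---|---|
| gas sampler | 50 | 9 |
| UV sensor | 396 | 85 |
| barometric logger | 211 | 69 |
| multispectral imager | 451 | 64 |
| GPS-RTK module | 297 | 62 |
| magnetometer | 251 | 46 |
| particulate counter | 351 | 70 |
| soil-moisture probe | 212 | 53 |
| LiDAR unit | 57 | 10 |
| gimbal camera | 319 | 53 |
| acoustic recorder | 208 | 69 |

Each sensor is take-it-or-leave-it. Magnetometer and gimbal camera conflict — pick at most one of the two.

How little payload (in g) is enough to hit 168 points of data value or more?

Need the lightest bundle worth ≥ 168.
Taking barometric logger + soil-moisture probe + acoustic recorder gives 191 (≥ 168) for 631 g.
No combination under 631 g hits 168.

631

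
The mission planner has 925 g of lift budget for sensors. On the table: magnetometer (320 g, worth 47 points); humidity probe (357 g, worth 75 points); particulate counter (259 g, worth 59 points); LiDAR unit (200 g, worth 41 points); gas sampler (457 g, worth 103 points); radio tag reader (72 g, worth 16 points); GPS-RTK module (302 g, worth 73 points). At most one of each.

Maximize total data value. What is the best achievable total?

207

Filling by ratio: particulate counter + LiDAR unit + radio tag reader + GPS-RTK module for 189, with 92 g left unused.
Dropping LiDAR unit and radio tag reader frees 272 g; slotting in humidity probe (357 g) lifts the total to 207 at 918 g.
Runner-up particulate counter + LiDAR unit + gas sampler tops out at 203.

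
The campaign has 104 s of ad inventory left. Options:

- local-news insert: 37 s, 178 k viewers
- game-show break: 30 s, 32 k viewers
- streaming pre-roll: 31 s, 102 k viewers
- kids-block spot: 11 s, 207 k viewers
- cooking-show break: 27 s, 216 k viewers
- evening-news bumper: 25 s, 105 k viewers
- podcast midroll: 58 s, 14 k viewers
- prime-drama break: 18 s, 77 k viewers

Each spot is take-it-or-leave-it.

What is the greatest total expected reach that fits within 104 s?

A density-first pass picks local-news insert + kids-block spot + cooking-show break + prime-drama break — 678 at 93 s.
Replace prime-drama break with evening-news bumper: the trade gains 28 net, giving 706 at 100 s.
The closest alternative, local-news insert + kids-block spot + cooking-show break + prime-drama break, reaches only 678.

706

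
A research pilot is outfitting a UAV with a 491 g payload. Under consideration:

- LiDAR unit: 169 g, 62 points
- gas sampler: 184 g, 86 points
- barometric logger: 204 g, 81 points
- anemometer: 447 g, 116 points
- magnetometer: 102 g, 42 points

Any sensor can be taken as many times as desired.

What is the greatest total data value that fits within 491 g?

2×gas sampler + magnetometer uses 470 of the 491 g and totals 214.
The spare 21 g is too small for any remaining sensor, and no exchange beats 214.

214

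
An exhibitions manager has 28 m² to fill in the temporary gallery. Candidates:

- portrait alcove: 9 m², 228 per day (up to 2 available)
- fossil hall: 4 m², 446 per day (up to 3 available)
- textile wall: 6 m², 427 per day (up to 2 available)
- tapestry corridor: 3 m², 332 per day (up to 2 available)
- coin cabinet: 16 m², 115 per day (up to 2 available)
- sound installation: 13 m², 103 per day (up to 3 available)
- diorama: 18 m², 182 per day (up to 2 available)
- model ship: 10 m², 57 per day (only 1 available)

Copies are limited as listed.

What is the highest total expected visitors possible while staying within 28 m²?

By expected visitors per m²: fossil hall 111.50, tapestry corridor 110.67, textile wall 71.17, portrait alcove 25.33 lead.
The ratio heuristic lands on 3×fossil hall + textile wall + 2×tapestry corridor (2429) but leaves 4 m² idle.
Replace tapestry corridor with textile wall: the trade gains 95 net, giving 2524 at 27 m².
No other feasible combination exceeds 2524.

2524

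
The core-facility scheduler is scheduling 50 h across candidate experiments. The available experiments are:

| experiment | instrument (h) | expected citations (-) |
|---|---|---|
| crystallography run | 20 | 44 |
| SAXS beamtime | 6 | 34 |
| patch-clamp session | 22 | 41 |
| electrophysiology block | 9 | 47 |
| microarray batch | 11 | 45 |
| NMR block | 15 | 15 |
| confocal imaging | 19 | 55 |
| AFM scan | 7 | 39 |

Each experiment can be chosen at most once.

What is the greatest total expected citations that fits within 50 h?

A density-first pass picks SAXS beamtime + electrophysiology block + microarray batch + NMR block + AFM scan — 180 at 48 h.
Dropping SAXS beamtime and NMR block frees 21 h; slotting in confocal imaging (19 h) lifts the total to 186 at 46 h.
The closest alternative, SAXS beamtime + electrophysiology block + microarray batch + confocal imaging, reaches only 181.

186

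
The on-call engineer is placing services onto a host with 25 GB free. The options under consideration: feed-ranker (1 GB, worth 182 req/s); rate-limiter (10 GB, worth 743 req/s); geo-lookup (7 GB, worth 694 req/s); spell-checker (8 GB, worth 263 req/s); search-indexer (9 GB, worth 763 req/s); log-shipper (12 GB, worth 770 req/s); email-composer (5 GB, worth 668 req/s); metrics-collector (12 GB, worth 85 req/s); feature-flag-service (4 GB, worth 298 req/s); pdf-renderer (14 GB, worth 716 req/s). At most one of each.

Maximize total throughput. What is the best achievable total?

2423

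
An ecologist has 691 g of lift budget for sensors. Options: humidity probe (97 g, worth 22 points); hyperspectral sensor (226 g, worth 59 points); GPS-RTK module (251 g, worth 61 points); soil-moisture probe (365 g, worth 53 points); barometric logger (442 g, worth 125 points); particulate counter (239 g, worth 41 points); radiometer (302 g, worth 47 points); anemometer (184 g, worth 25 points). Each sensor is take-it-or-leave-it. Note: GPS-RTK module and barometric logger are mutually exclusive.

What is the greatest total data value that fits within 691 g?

184

By data value per g: barometric logger 0.28, hyperspectral sensor 0.26, GPS-RTK module 0.24, humidity probe 0.23 lead.
Taking hyperspectral sensor + barometric logger: 668 g used, 184 in data value.
Runner-up barometric logger + particulate counter tops out at 166.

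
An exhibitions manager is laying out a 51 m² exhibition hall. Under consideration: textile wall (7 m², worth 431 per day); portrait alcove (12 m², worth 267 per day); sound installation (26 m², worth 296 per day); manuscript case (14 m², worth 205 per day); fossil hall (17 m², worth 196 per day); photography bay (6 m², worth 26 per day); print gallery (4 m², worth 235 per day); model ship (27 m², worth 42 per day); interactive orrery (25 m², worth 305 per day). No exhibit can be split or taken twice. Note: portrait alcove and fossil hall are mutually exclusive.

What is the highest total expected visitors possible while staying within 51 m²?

By expected visitors per m²: textile wall 61.57, print gallery 58.75, portrait alcove 22.25, manuscript case 14.64 lead.
Filling by ratio: textile wall + portrait alcove + manuscript case + photography bay + print gallery for 1164, with 8 m² left unused.
The 20 m² tied up in manuscript case and photography bay is better spent on interactive orrery — total rises to 1238 (48 m²).

1238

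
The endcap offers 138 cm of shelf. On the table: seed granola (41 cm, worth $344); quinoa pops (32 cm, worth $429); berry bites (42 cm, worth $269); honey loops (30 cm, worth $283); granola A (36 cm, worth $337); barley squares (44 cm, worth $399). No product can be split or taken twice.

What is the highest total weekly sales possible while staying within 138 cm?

1172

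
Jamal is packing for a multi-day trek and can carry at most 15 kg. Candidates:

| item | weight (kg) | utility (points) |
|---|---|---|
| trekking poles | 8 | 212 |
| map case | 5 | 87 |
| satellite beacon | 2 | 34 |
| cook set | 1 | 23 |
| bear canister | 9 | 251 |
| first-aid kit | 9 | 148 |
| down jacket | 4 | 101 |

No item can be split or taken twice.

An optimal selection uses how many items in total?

The maximum utility within 15 kg is 386.
satellite beacon + bear canister + down jacket hits 386 at 15 kg.
Any selection reaching 386 contains exactly 3 items.

3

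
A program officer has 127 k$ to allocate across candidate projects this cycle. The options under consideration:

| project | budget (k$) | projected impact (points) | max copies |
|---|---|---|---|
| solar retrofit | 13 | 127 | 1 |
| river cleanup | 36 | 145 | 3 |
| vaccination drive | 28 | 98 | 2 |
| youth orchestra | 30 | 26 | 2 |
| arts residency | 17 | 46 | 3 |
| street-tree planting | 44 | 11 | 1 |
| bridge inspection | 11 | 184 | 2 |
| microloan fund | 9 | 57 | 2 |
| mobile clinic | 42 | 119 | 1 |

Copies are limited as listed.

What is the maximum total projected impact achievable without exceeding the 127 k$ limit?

899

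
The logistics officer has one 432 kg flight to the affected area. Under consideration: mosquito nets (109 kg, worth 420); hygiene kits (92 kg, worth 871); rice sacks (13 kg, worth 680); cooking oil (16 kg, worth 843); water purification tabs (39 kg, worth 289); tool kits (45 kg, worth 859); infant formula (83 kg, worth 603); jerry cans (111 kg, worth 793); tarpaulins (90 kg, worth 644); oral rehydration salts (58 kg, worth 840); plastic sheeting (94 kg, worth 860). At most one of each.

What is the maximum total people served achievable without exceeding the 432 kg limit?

5746

A density-first pass picks hygiene kits + rice sacks + cooking oil + water purification tabs + tool kits + oral rehydration salts + plastic sheeting — 5242 at 357 kg.
Dropping water purification tabs frees 39 kg; slotting in jerry cans (111 kg) lifts the total to 5746 at 429 kg.
An exhaustive check of the 2048 subsets confirms 5746.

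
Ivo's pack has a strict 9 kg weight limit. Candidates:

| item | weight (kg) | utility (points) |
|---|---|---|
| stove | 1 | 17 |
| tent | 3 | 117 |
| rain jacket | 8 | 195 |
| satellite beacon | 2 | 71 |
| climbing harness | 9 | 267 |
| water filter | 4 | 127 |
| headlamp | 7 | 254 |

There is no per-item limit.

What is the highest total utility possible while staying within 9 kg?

Taking 3×tent: 9 kg used, 351 in utility.
No other feasible combination exceeds 351.

351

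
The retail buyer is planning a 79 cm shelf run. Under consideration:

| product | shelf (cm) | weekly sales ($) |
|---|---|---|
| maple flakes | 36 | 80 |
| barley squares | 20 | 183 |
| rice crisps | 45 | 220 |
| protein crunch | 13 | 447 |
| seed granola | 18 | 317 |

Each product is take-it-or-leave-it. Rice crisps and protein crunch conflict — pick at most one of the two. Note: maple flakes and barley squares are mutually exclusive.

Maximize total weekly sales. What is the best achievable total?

Taking barley squares + protein crunch + seed granola: 51 cm used, 947 in weekly sales.
The spare 28 cm is too small for any remaining product, and no feasible exchange beats 947.

947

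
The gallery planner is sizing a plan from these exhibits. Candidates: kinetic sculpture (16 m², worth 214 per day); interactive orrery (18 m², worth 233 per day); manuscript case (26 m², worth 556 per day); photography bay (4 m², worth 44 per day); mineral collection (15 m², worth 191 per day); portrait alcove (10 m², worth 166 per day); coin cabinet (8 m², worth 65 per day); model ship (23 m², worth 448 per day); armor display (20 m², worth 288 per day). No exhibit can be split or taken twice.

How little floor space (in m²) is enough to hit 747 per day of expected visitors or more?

40

Minimise m² subject to total expected visitors ≥ 747.
manuscript case + photography bay + portrait alcove reaches 766 using 40 m².
Any bundle with less than 40 m² falls short of 747.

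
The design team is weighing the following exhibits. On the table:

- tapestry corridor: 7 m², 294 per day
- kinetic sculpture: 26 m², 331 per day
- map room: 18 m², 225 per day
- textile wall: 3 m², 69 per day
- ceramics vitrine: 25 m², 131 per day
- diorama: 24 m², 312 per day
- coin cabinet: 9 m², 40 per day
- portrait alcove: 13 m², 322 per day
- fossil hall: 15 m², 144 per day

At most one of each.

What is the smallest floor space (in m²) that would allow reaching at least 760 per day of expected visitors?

35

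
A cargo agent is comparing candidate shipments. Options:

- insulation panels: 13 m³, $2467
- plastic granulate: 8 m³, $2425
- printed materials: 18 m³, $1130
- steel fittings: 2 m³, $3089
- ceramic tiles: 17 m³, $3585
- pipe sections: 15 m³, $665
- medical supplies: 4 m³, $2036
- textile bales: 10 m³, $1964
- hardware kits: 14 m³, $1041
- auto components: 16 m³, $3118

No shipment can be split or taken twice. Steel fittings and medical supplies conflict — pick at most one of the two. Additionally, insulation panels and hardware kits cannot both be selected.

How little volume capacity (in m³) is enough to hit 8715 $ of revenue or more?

27

Look for the lowest-volume combination reaching 8715.
Taking plastic granulate + steel fittings + ceramic tiles gives 9099 (≥ 8715) for 27 m³.
No combination under 27 m³ hits 8715.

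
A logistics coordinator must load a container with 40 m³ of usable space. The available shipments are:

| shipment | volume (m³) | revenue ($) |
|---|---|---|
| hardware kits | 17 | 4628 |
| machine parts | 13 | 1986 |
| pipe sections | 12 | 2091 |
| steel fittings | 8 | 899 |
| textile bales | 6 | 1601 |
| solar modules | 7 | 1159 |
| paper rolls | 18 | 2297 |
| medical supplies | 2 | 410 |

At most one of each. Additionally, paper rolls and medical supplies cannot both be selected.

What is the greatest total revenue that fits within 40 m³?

8730

Hardware kits + pipe sections + textile bales + medical supplies uses 37 of the 40 m³ and totals 8730.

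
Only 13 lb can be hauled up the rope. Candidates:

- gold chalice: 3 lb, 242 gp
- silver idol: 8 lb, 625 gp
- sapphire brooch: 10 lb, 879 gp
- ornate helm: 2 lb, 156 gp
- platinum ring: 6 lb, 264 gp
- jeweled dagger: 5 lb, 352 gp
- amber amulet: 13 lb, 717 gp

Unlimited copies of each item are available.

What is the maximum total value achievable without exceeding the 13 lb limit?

1121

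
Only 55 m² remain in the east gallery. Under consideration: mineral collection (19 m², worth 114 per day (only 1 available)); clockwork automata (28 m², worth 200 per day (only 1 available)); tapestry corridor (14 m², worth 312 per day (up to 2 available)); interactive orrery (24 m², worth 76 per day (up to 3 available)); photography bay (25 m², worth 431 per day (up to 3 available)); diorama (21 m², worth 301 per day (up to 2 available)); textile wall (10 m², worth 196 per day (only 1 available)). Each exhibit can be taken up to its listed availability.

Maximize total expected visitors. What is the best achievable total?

1055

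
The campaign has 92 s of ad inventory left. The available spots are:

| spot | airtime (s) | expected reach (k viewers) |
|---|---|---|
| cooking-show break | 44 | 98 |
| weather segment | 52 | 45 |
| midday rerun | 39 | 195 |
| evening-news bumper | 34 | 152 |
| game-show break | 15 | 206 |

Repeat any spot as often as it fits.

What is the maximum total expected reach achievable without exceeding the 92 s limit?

By expected reach per s: game-show break 13.73, midday rerun 5.00, evening-news bumper 4.47 lead.
The ratio ordering already packs tightly: 6×game-show break, 90 s, 1236.
No other feasible combination exceeds 1236.

1236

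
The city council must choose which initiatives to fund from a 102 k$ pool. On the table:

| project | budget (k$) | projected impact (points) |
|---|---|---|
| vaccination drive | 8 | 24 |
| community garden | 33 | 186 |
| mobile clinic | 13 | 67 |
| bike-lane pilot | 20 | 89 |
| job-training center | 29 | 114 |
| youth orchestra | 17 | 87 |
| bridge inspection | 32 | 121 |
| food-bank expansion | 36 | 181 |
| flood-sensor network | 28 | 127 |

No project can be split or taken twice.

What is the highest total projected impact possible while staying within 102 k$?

523

The ratio heuristic lands on community garden + mobile clinic + youth orchestra + food-bank expansion (521) but leaves 3 k$ idle.
The 17 k$ tied up in youth orchestra is better spent on bike-lane pilot — total rises to 523 (102 k$).
Nothing else within 102 k$ beats 523.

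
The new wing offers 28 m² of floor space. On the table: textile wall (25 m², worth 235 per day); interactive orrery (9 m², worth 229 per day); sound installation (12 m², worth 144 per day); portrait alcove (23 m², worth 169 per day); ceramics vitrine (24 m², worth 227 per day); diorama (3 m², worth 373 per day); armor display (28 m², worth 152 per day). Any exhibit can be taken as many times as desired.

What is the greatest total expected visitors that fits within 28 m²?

Best packing: 9×diorama — 27 m², 3357 total.

3357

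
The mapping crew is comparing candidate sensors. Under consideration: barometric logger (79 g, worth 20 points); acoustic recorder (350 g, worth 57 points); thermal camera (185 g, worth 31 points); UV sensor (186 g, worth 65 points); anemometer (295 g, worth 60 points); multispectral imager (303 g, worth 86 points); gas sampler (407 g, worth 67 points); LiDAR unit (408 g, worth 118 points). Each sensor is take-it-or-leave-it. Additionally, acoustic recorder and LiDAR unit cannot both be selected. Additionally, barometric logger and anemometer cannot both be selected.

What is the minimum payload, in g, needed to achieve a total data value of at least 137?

487

Look for the lowest-payload combination reaching 137.
barometric logger + LiDAR unit: 138 data value at 487 g.
Below 487 g the best achievable stays under 137.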